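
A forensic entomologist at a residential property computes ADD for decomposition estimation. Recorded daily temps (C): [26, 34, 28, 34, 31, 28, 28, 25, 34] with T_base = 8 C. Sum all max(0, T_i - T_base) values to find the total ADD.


Computing ADD day by day:
Day 1: max(0, 26 - 8) = 18
Day 2: max(0, 34 - 8) = 26
Day 3: max(0, 28 - 8) = 20
Day 4: max(0, 34 - 8) = 26
Day 5: max(0, 31 - 8) = 23
Day 6: max(0, 28 - 8) = 20
Day 7: max(0, 28 - 8) = 20
Day 8: max(0, 25 - 8) = 17
Day 9: max(0, 34 - 8) = 26
Total ADD = 196

196


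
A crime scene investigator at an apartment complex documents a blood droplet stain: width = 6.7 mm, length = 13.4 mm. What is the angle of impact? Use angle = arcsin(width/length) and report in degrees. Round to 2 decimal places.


Blood spatter impact angle calculation:
width / length = 6.7 / 13.4 = 0.5
angle = arcsin(0.5)
angle = 30.00 degrees

30.00


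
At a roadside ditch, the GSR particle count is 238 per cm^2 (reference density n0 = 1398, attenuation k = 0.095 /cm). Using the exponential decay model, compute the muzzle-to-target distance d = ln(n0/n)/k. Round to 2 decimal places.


GSR distance calculation:
n0/n = 1398 / 238 = 5.87395
ln(n0/n) = 1.770527
d = 1.770527 / 0.095 = 18.64 cm

18.64


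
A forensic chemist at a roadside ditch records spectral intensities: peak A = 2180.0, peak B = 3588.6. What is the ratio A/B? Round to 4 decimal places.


Spectral peak ratio:
Peak A = 2180.0 counts
Peak B = 3588.6 counts
Ratio = 2180.0 / 3588.6 = 0.6075

0.6075


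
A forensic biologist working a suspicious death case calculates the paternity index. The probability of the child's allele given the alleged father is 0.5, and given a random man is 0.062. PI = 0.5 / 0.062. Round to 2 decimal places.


Paternity Index calculation:
PI = P(allele|father) / P(allele|random)
PI = 0.5 / 0.062
PI = 8.06

8.06


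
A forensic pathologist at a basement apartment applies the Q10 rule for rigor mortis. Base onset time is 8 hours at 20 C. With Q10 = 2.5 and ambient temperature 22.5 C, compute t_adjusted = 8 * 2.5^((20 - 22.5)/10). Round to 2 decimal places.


Rigor mortis time adjustment:
Exponent = (T_ref - T_actual) / 10 = (20 - 22.5) / 10 = -0.25
Q10 factor = 2.5^-0.25 = 0.79527
t_adjusted = 8 * 0.79527 = 6.36 hours

6.36


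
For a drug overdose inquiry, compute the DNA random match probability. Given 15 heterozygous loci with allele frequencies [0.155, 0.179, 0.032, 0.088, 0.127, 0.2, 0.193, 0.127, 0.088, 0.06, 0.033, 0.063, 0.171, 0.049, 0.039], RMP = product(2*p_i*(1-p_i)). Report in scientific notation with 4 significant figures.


Computing RMP for 15 loci:
Locus 1: 2 * 0.155 * 0.845 = 0.26195
Locus 2: 2 * 0.179 * 0.821 = 0.293918
Locus 3: 2 * 0.032 * 0.968 = 0.061952
Locus 4: 2 * 0.088 * 0.912 = 0.160512
Locus 5: 2 * 0.127 * 0.873 = 0.221742
Locus 6: 2 * 0.2 * 0.8 = 0.32
Locus 7: 2 * 0.193 * 0.807 = 0.311502
Locus 8: 2 * 0.127 * 0.873 = 0.221742
Locus 9: 2 * 0.088 * 0.912 = 0.160512
Locus 10: 2 * 0.06 * 0.94 = 0.1128
Locus 11: 2 * 0.033 * 0.967 = 0.063822
Locus 12: 2 * 0.063 * 0.937 = 0.118062
Locus 13: 2 * 0.171 * 0.829 = 0.283518
Locus 14: 2 * 0.049 * 0.951 = 0.093198
Locus 15: 2 * 0.039 * 0.961 = 0.074958
RMP = 1.014e-12

1.014e-12


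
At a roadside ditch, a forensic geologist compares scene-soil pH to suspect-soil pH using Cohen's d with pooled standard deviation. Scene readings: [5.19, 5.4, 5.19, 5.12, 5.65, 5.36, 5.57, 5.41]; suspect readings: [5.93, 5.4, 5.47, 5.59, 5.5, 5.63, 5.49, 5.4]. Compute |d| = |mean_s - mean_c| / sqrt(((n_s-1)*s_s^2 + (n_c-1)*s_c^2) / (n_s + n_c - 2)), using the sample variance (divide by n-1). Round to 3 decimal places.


Pooled-variance Cohen's d for soil pH comparison:
Scene mean = 42.89 / 8 = 5.36125
Suspect mean = 44.41 / 8 = 5.55125
Scene sample variance s_s^2 = 0.035384
Suspect sample variance s_c^2 = 0.029984
Pooled variance = ((n_s-1)*s_s^2 + (n_c-1)*s_c^2) / (n_s + n_c - 2) = 0.032684
Pooled SD = sqrt(0.032684) = 0.180787
Mean difference = -0.19
|d| = |-0.19| / 0.180787 = 1.051

1.051


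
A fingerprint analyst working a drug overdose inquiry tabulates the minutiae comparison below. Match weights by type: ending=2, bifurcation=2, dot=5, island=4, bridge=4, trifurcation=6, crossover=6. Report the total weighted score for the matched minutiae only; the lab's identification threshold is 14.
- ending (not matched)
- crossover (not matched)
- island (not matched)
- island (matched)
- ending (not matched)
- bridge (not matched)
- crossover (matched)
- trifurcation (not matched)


Weighted minutiae match score:
  ending: not matched, +0
  crossover: not matched, +0
  island: not matched, +0
  island: matched, +4 (running total 4)
  ending: not matched, +0
  bridge: not matched, +0
  crossover: matched, +6 (running total 10)
  trifurcation: not matched, +0
Total score = 10
Threshold = 14; verdict = inconclusive

10


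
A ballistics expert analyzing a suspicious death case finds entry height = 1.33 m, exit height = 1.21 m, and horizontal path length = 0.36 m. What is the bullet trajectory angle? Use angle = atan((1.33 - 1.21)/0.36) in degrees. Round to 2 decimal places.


Bullet trajectory angle:
Height difference = 1.33 - 1.21 = 0.12 m
angle = atan(0.12 / 0.36)
angle = atan(0.333333)
angle = 18.43 degrees

18.43


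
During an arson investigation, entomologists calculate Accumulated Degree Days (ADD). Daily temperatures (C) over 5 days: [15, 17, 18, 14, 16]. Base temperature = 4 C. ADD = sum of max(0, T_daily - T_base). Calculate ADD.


Computing ADD day by day:
Day 1: max(0, 15 - 4) = 11
Day 2: max(0, 17 - 4) = 13
Day 3: max(0, 18 - 4) = 14
Day 4: max(0, 14 - 4) = 10
Day 5: max(0, 16 - 4) = 12
Total ADD = 60

60


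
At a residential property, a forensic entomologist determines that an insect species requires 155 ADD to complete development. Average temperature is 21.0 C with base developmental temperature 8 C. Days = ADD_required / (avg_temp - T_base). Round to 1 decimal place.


Insect development time:
Effective temperature = avg_temp - T_base = 21.0 - 8 = 13.0 C
Days = ADD / effective_temp = 155 / 13.0 = 11.9 days

11.9


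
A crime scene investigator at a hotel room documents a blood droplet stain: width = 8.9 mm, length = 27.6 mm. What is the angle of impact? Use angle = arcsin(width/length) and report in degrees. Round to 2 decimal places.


Blood spatter impact angle calculation:
width / length = 8.9 / 27.6 = 0.322464
angle = arcsin(0.322464)
angle = 18.81 degrees

18.81


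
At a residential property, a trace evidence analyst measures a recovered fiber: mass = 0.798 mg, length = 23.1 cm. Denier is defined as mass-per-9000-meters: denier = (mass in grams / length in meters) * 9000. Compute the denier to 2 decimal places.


Denier calculation:
Mass in grams = 0.798 mg / 1000 = 0.000798 g
Length in meters = 23.1 cm / 100 = 0.231 m
Linear density = mass / length = 0.000798 / 0.231 = 0.00345455 g/m
Denier = (g/m) * 9000 = 0.00345455 * 9000 = 31.09

31.09


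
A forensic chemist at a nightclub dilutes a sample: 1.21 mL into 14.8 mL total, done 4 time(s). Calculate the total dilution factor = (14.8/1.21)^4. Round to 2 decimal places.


Dilution factor calculation:
Single dilution = V_total / V_sample = 14.8 / 1.21 ≈ 12.231405
Number of dilutions = 4
Total DF = (14.8 / 1.21)^4 (full precision, rounded at the end) = 22382.33

22382.33


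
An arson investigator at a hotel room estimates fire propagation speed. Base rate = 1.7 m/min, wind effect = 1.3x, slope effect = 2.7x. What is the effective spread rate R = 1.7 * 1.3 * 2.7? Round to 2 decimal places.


Fire spread rate calculation:
R = R0 * wind_factor * slope_factor
= 1.7 * 1.3 * 2.7
= 2.21 * 2.7
= 5.97 m/min

5.97


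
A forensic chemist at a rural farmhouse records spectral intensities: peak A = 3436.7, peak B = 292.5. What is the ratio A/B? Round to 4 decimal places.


Spectral peak ratio:
Peak A = 3436.7 counts
Peak B = 292.5 counts
Ratio = 3436.7 / 292.5 = 11.7494

11.7494


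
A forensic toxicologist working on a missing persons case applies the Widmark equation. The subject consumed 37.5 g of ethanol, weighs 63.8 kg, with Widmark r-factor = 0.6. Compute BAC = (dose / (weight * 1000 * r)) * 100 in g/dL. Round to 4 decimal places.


Applying the Widmark formula:
BAC = (dose_g / (body_wt * 1000 * r)) * 100
Denominator = 63.8 * 1000 * 0.6 = 38280
BAC = (37.5 / 38280) * 100
BAC = 0.0980 g/dL

0.0980


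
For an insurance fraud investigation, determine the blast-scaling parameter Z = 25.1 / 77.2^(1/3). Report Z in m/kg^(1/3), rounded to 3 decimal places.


Scaled distance calculation:
W^(1/3) = 77.2^(1/3) = 4.258001
Z = R / W^(1/3) = 25.1 / 4.258001
Z = 5.895 m/kg^(1/3)

5.895


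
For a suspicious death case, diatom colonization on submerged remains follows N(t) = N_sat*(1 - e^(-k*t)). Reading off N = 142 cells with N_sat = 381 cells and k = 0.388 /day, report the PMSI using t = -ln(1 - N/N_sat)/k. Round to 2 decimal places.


PMSI from diatom colonization curve:
N / N_sat = 142 / 381 = 0.372703
1 - N/N_sat = 0.627297
ln(1 - N/N_sat) = -0.466335
t = -ln(1 - N/N_sat) / k = -(-0.466335) / 0.388 = 1.20 days

1.20


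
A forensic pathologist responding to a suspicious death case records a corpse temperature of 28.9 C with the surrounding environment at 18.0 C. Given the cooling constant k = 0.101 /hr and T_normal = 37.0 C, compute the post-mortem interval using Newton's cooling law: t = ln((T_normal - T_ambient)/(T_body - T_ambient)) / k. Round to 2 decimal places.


Using Newton's law of cooling:
t = ln((T_normal - T_ambient) / (T_body - T_ambient)) / k
T_normal - T_ambient = 19.0
T_body - T_ambient = 10.9
Ratio = 1.743119
ln(ratio) = 0.555676
t = 0.555676 / 0.101 = 5.50 hours

5.50


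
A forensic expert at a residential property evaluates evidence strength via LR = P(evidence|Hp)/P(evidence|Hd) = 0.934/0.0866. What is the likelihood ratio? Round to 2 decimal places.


Likelihood ratio calculation:
LR = P(E|Hp) / P(E|Hd)
LR = 0.934 / 0.0866
LR = 10.79

10.79


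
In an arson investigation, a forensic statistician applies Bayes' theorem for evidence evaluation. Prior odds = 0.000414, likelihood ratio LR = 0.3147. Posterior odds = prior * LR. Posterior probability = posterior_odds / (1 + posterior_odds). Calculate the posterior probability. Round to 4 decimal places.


Bayesian evidence evaluation:
Posterior odds = prior_odds * LR = 0.000414 * 0.3147 = 0.0001302858
Posterior probability = posterior_odds / (1 + posterior_odds)
= 0.0001302858 / (1 + 0.0001302858)
= 0.0001302858 / 1.0001302858
= 0.0001

0.0001


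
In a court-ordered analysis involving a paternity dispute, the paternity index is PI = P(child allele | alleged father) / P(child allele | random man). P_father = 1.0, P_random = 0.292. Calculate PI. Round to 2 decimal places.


Paternity Index calculation:
PI = P(allele|father) / P(allele|random)
PI = 1.0 / 0.292
PI = 3.42

3.42


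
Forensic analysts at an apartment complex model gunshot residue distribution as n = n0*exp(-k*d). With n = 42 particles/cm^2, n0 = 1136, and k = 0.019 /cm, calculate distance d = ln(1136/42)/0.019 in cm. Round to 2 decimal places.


GSR distance calculation:
n0/n = 1136 / 42 = 27.047619
ln(n0/n) = 3.297599
d = 3.297599 / 0.019 = 173.56 cm

173.56


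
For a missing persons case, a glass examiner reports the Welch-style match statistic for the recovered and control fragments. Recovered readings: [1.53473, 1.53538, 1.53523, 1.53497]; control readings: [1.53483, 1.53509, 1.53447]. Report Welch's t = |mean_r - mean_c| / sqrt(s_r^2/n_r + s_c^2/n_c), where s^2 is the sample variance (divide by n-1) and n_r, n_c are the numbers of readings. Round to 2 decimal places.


Welch's t-criterion for glass RI comparison:
Recovered mean = sum / n_r = 6.14031 / 4 = 1.5350775
Control mean = sum / n_c = 4.60439 / 3 = 1.5347967
Recovered sample variance s_r^2 = 8.23583e-08
Control sample variance s_c^2 = 9.69333e-08
Welch SE (unpooled) = sqrt(s_r^2/n_r + s_c^2/n_c) = sqrt(2.05896e-08 + 3.23111e-08) = sqrt(5.29007e-08) = 0.000230002
|mean_r - mean_c| = 0.000280833
t = 0.000280833 / 0.000230002 = 1.22

1.22


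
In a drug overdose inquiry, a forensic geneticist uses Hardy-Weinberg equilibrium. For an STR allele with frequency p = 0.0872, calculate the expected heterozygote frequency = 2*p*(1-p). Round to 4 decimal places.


Hardy-Weinberg heterozygote frequency:
q = 1 - p = 1 - 0.0872 = 0.9128
2pq = 2 * 0.0872 * 0.9128 = 0.1592

0.1592


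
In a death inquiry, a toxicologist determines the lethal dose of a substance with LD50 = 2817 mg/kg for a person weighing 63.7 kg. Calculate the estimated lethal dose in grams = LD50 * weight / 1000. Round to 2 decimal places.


Lethal dose calculation:
Lethal dose = LD50 * body_weight / 1000
= 2817 * 63.7 / 1000
= 179442.9 / 1000
= 179.44 g

179.44


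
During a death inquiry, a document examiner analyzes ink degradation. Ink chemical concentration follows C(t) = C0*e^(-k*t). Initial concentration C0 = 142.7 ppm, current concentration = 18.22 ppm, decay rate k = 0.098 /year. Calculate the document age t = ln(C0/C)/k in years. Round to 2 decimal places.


Document age estimation:
C0/C = 142.7 / 18.22 = 7.832053
ln(C0/C) = 2.058225
t = 2.058225 / 0.098 = 21.00 years

21.00


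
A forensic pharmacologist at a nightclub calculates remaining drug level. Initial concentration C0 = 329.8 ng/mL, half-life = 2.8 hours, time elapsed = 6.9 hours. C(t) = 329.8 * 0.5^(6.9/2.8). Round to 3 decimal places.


Drug concentration decay:
Number of half-lives = t / t_half = 6.9 / 2.8 = 2.464286
Decay factor = 0.5^2.464286 = 0.18120743
C(t) = 329.8 * 0.18120743 = 59.762 ng/mL

59.762


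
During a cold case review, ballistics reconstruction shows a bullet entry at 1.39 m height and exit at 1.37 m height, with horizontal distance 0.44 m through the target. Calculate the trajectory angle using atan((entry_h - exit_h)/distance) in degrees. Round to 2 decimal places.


Bullet trajectory angle:
Height difference = 1.39 - 1.37 = 0.02 m
angle = atan(0.02 / 0.44)
angle = atan(0.045455)
angle = 2.60 degrees

2.60


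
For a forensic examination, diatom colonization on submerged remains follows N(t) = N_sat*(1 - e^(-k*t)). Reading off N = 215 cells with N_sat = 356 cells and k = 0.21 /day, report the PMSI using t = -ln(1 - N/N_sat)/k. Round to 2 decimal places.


PMSI from diatom colonization curve:
N / N_sat = 215 / 356 = 0.603933
1 - N/N_sat = 0.396067
ln(1 - N/N_sat) = -0.926172
t = -ln(1 - N/N_sat) / k = -(-0.926172) / 0.21 = 4.41 days

4.41


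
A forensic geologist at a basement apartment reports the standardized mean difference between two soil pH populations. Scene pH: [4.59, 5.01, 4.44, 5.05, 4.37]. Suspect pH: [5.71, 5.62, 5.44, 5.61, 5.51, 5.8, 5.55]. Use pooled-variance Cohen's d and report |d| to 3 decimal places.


Pooled-variance Cohen's d for soil pH comparison:
Scene mean = 23.46 / 5 = 4.692
Suspect mean = 39.24 / 7 = 5.605714
Scene sample variance s_s^2 = 0.10172
Suspect sample variance s_c^2 = 0.014762
Pooled variance = ((n_s-1)*s_s^2 + (n_c-1)*s_c^2) / (n_s + n_c - 2) = 0.049545
Pooled SD = sqrt(0.049545) = 0.222587
Mean difference = -0.913714
|d| = |-0.913714| / 0.222587 = 4.105

4.105


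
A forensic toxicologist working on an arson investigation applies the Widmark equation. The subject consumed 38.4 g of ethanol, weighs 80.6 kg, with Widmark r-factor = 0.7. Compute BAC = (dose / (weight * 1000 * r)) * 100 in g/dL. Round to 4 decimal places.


Applying the Widmark formula:
BAC = (dose_g / (body_wt * 1000 * r)) * 100
Denominator = 80.6 * 1000 * 0.7 = 56420
BAC = (38.4 / 56420) * 100
BAC = 0.0681 g/dL

0.0681


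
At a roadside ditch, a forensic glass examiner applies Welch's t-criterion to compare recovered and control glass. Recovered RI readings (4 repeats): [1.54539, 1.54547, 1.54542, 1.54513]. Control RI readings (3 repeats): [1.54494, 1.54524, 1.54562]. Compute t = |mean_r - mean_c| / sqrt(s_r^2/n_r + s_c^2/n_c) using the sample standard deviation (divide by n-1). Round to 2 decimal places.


Welch's t-criterion for glass RI comparison:
Recovered mean = sum / n_r = 6.18141 / 4 = 1.5453525
Control mean = sum / n_c = 4.6358 / 3 = 1.5452667
Recovered sample variance s_r^2 = 2.30917e-08
Control sample variance s_c^2 = 1.16133e-07
Welch SE (unpooled) = sqrt(s_r^2/n_r + s_c^2/n_c) = sqrt(5.77292e-09 + 3.87111e-08) = sqrt(4.4484e-08) = 0.000210912
|mean_r - mean_c| = 8.58333e-05
t = 8.58333e-05 / 0.000210912 = 0.41

0.41


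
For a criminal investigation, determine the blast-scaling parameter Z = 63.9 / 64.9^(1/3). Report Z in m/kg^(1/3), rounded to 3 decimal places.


Scaled distance calculation:
W^(1/3) = 64.9^(1/3) = 4.018663
Z = R / W^(1/3) = 63.9 / 4.018663
Z = 15.901 m/kg^(1/3)

15.901


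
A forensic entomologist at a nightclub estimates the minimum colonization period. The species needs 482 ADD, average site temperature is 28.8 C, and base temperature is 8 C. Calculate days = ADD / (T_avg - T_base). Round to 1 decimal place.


Insect development time:
Effective temperature = avg_temp - T_base = 28.8 - 8 = 20.8 C
Days = ADD / effective_temp = 482 / 20.8 = 23.2 days

23.2


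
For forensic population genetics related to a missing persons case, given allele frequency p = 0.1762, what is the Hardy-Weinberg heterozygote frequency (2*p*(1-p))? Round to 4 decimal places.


Hardy-Weinberg heterozygote frequency:
q = 1 - p = 1 - 0.1762 = 0.8238
2pq = 2 * 0.1762 * 0.8238 = 0.2903

0.2903


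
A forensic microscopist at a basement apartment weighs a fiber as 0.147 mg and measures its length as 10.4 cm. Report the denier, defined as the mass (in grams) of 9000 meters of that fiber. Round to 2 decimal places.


Denier calculation:
Mass in grams = 0.147 mg / 1000 = 0.000147 g
Length in meters = 10.4 cm / 100 = 0.104 m
Linear density = mass / length = 0.000147 / 0.104 = 0.00141346 g/m
Denier = (g/m) * 9000 = 0.00141346 * 9000 = 12.72

12.72


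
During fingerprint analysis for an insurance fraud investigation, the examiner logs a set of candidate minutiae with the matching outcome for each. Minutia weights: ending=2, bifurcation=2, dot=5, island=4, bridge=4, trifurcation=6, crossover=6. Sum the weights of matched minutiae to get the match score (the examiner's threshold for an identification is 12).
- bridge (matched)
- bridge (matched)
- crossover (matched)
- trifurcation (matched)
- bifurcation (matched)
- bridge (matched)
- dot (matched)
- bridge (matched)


Weighted minutiae match score:
  bridge: matched, +4 (running total 4)
  bridge: matched, +4 (running total 8)
  crossover: matched, +6 (running total 14)
  trifurcation: matched, +6 (running total 20)
  bifurcation: matched, +2 (running total 22)
  bridge: matched, +4 (running total 26)
  dot: matched, +5 (running total 31)
  bridge: matched, +4 (running total 35)
Total score = 35
Threshold = 12; verdict = identification

35


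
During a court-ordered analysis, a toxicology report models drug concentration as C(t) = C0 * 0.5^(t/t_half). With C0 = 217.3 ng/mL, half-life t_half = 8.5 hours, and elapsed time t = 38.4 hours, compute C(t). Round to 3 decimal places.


Drug concentration decay:
Number of half-lives = t / t_half = 38.4 / 8.5 = 4.517647
Decay factor = 0.5^4.517647 = 0.04365688
C(t) = 217.3 * 0.04365688 = 9.487 ng/mL

9.487


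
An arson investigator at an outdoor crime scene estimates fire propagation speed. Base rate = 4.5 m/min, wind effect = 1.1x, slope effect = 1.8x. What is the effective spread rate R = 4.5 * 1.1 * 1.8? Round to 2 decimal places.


Fire spread rate calculation:
R = R0 * wind_factor * slope_factor
= 4.5 * 1.1 * 1.8
= 4.95 * 1.8
= 8.91 m/min

8.91


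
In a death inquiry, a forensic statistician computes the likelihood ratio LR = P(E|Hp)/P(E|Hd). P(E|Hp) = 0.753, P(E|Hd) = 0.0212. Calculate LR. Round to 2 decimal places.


Likelihood ratio calculation:
LR = P(E|Hp) / P(E|Hd)
LR = 0.753 / 0.0212
LR = 35.52

35.52


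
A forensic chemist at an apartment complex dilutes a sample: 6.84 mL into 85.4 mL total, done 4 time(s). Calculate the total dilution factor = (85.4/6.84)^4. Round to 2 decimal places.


Dilution factor calculation:
Single dilution = V_total / V_sample = 85.4 / 6.84 ≈ 12.48538
Number of dilutions = 4
Total DF = (85.4 / 6.84)^4 (full precision, rounded at the end) = 24300.04

24300.04


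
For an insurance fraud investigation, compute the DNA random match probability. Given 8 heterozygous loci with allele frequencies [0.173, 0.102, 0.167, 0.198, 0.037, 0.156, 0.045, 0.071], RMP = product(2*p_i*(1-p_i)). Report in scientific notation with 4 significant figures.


Computing RMP for 8 loci:
Locus 1: 2 * 0.173 * 0.827 = 0.286142
Locus 2: 2 * 0.102 * 0.898 = 0.183192
Locus 3: 2 * 0.167 * 0.833 = 0.278222
Locus 4: 2 * 0.198 * 0.802 = 0.317592
Locus 5: 2 * 0.037 * 0.963 = 0.071262
Locus 6: 2 * 0.156 * 0.844 = 0.263328
Locus 7: 2 * 0.045 * 0.955 = 0.08595
Locus 8: 2 * 0.071 * 0.929 = 0.131918
RMP = 9.855e-07

9.855e-07


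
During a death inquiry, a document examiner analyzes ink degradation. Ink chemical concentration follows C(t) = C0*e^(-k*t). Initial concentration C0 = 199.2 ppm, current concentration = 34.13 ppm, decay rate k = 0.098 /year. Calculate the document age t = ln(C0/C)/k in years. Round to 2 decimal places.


Document age estimation:
C0/C = 199.2 / 34.13 = 5.836507
ln(C0/C) = 1.764133
t = 1.764133 / 0.098 = 18.00 years

18.00


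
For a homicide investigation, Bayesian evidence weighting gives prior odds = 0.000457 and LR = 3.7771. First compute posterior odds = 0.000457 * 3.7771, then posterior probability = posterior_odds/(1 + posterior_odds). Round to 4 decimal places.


Bayesian evidence evaluation:
Posterior odds = prior_odds * LR = 0.000457 * 3.7771 = 0.001726135
Posterior probability = posterior_odds / (1 + posterior_odds)
= 0.001726135 / (1 + 0.001726135)
= 0.001726135 / 1.001726135
= 0.0017

0.0017


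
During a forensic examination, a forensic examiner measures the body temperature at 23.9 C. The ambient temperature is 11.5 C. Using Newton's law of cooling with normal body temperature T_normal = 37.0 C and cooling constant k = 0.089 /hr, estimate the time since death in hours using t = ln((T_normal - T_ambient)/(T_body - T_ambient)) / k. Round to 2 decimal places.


Using Newton's law of cooling:
t = ln((T_normal - T_ambient) / (T_body - T_ambient)) / k
T_normal - T_ambient = 25.5
T_body - T_ambient = 12.4
Ratio = 2.056452
ln(ratio) = 0.720982
t = 0.720982 / 0.089 = 8.10 hours

8.10


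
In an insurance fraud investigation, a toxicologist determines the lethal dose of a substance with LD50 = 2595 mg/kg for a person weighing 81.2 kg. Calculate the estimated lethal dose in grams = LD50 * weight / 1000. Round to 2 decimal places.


Lethal dose calculation:
Lethal dose = LD50 * body_weight / 1000
= 2595 * 81.2 / 1000
= 210714 / 1000
= 210.71 g

210.71


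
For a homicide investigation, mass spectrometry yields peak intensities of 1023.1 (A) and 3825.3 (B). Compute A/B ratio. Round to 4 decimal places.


Spectral peak ratio:
Peak A = 1023.1 counts
Peak B = 3825.3 counts
Ratio = 1023.1 / 3825.3 = 0.2675

0.2675


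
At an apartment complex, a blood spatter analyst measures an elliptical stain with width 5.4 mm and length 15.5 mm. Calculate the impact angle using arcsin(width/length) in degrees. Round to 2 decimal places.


Blood spatter impact angle calculation:
width / length = 5.4 / 15.5 = 0.348387
angle = arcsin(0.348387)
angle = 20.39 degrees

20.39


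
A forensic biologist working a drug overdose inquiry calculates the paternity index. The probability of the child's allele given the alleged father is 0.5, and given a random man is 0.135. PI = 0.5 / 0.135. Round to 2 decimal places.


Paternity Index calculation:
PI = P(allele|father) / P(allele|random)
PI = 0.5 / 0.135
PI = 3.70

3.70


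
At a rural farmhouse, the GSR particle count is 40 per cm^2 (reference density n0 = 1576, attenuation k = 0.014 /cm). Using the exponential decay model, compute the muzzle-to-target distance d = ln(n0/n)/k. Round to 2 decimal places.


GSR distance calculation:
n0/n = 1576 / 40 = 39.4
ln(n0/n) = 3.673766
d = 3.673766 / 0.014 = 262.41 cm

262.41


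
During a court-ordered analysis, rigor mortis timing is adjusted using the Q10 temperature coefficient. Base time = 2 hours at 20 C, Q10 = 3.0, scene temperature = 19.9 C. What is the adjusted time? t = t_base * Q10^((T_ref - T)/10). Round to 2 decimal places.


Rigor mortis time adjustment:
Exponent = (T_ref - T_actual) / 10 = (20 - 19.9) / 10 = 0.01
Q10 factor = 3.0^0.01 = 1.01105
t_adjusted = 2 * 1.01105 = 2.02 hours

2.02


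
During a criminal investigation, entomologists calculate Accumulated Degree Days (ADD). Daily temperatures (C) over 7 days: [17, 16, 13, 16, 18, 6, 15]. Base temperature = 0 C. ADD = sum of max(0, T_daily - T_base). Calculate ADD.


Computing ADD day by day:
Day 1: max(0, 17 - 0) = 17
Day 2: max(0, 16 - 0) = 16
Day 3: max(0, 13 - 0) = 13
Day 4: max(0, 16 - 0) = 16
Day 5: max(0, 18 - 0) = 18
Day 6: max(0, 6 - 0) = 6
Day 7: max(0, 15 - 0) = 15
Total ADD = 101

101


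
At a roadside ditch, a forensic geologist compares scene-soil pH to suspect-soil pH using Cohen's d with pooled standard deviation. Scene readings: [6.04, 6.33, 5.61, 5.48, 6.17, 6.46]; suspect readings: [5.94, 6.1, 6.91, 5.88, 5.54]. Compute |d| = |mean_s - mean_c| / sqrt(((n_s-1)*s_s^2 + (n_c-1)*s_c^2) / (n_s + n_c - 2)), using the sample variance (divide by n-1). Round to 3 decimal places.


Pooled-variance Cohen's d for soil pH comparison:
Scene mean = 36.09 / 6 = 6.015
Suspect mean = 30.37 / 5 = 6.074
Scene sample variance s_s^2 = 0.15443
Suspect sample variance s_c^2 = 0.26008
Pooled variance = ((n_s-1)*s_s^2 + (n_c-1)*s_c^2) / (n_s + n_c - 2) = 0.201386
Pooled SD = sqrt(0.201386) = 0.448761
Mean difference = -0.059
|d| = |-0.059| / 0.448761 = 0.131

0.131


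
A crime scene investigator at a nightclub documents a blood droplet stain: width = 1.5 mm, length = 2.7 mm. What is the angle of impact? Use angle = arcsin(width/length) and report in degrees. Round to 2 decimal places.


Blood spatter impact angle calculation:
width / length = 1.5 / 2.7 = 0.555556
angle = arcsin(0.555556)
angle = 33.75 degrees

33.75


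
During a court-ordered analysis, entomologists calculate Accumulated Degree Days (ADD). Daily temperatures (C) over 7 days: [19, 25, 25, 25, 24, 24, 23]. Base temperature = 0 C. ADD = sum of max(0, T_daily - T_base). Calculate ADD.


Computing ADD day by day:
Day 1: max(0, 19 - 0) = 19
Day 2: max(0, 25 - 0) = 25
Day 3: max(0, 25 - 0) = 25
Day 4: max(0, 25 - 0) = 25
Day 5: max(0, 24 - 0) = 24
Day 6: max(0, 24 - 0) = 24
Day 7: max(0, 23 - 0) = 23
Total ADD = 165

165


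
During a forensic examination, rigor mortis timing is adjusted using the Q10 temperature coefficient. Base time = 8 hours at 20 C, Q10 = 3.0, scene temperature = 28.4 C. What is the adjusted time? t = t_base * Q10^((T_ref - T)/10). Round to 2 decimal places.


Rigor mortis time adjustment:
Exponent = (T_ref - T_actual) / 10 = (20 - 28.4) / 10 = -0.84
Q10 factor = 3.0^-0.84 = 0.39739
t_adjusted = 8 * 0.39739 = 3.18 hours

3.18


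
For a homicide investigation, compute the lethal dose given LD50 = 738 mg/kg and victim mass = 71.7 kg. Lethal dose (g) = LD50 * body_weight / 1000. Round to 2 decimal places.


Lethal dose calculation:
Lethal dose = LD50 * body_weight / 1000
= 738 * 71.7 / 1000
= 52914.6 / 1000
= 52.91 g

52.91


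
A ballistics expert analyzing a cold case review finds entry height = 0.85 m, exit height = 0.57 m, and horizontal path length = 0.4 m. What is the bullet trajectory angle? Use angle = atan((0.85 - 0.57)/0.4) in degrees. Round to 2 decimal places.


Bullet trajectory angle:
Height difference = 0.85 - 0.57 = 0.28 m
angle = atan(0.28 / 0.4)
angle = atan(0.7)
angle = 34.99 degrees

34.99


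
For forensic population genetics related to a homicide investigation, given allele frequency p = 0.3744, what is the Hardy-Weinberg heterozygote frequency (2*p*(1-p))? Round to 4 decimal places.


Hardy-Weinberg heterozygote frequency:
q = 1 - p = 1 - 0.3744 = 0.6256
2pq = 2 * 0.3744 * 0.6256 = 0.4684

0.4684


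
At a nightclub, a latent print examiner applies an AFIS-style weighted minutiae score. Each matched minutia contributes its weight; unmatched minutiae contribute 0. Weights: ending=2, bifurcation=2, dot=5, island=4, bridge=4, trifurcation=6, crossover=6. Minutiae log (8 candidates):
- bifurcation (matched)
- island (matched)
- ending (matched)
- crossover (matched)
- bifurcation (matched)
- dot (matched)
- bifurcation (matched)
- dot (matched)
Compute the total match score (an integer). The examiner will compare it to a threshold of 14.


Weighted minutiae match score:
  bifurcation: matched, +2 (running total 2)
  island: matched, +4 (running total 6)
  ending: matched, +2 (running total 8)
  crossover: matched, +6 (running total 14)
  bifurcation: matched, +2 (running total 16)
  dot: matched, +5 (running total 21)
  bifurcation: matched, +2 (running total 23)
  dot: matched, +5 (running total 28)
Total score = 28
Threshold = 14; verdict = identification

28


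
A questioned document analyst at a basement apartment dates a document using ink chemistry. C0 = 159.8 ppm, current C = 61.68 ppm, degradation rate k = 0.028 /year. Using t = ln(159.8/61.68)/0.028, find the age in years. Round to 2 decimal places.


Document age estimation:
C0/C = 159.8 / 61.68 = 2.590791
ln(C0/C) = 0.951963
t = 0.951963 / 0.028 = 34.00 years

34.00


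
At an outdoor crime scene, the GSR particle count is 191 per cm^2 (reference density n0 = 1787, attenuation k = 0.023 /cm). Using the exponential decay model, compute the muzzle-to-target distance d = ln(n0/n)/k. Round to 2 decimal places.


GSR distance calculation:
n0/n = 1787 / 191 = 9.356021
ln(n0/n) = 2.23602
d = 2.23602 / 0.023 = 97.22 cm

97.22


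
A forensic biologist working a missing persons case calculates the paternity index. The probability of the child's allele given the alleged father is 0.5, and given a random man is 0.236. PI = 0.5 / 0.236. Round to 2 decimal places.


Paternity Index calculation:
PI = P(allele|father) / P(allele|random)
PI = 0.5 / 0.236
PI = 2.12

2.12


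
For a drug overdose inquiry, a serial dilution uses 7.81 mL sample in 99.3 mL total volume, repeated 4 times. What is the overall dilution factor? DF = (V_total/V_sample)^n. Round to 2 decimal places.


Dilution factor calculation:
Single dilution = V_total / V_sample = 99.3 / 7.81 ≈ 12.714469
Number of dilutions = 4
Total DF = (99.3 / 7.81)^4 (full precision, rounded at the end) = 26133.22

26133.22


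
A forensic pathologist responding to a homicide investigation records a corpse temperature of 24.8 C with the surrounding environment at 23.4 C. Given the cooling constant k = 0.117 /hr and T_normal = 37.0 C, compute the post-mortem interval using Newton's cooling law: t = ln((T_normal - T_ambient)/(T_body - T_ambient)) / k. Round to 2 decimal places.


Using Newton's law of cooling:
t = ln((T_normal - T_ambient) / (T_body - T_ambient)) / k
T_normal - T_ambient = 13.6
T_body - T_ambient = 1.4
Ratio = 9.714286
ln(ratio) = 2.273598
t = 2.273598 / 0.117 = 19.43 hours

19.43


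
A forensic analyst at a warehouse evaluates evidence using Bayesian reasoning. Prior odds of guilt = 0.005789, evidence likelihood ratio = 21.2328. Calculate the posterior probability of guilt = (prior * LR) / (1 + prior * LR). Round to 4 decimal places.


Bayesian evidence evaluation:
Posterior odds = prior_odds * LR = 0.005789 * 21.2328 = 0.1229167
Posterior probability = posterior_odds / (1 + posterior_odds)
= 0.1229167 / (1 + 0.1229167)
= 0.1229167 / 1.1229167
= 0.1095

0.1095


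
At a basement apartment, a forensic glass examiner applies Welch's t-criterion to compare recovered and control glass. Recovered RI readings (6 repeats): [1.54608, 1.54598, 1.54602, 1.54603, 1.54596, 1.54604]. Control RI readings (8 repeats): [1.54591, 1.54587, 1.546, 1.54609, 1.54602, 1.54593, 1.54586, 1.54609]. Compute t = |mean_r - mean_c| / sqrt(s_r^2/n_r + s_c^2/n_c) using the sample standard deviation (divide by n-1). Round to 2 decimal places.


Welch's t-criterion for glass RI comparison:
Recovered mean = sum / n_r = 9.27611 / 6 = 1.5460183
Control mean = sum / n_c = 12.36777 / 8 = 1.5459713
Recovered sample variance s_r^2 = 1.85667e-09
Control sample variance s_c^2 = 8.49821e-09
Welch SE (unpooled) = sqrt(s_r^2/n_r + s_c^2/n_c) = sqrt(3.09444e-10 + 1.06228e-09) = sqrt(1.37172e-09) = 3.70367e-05
|mean_r - mean_c| = 4.70833e-05
t = 4.70833e-05 / 3.70367e-05 = 1.27

1.27


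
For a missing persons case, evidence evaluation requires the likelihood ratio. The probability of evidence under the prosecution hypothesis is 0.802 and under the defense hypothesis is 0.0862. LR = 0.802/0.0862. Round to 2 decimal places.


Likelihood ratio calculation:
LR = P(E|Hp) / P(E|Hd)
LR = 0.802 / 0.0862
LR = 9.30

9.30


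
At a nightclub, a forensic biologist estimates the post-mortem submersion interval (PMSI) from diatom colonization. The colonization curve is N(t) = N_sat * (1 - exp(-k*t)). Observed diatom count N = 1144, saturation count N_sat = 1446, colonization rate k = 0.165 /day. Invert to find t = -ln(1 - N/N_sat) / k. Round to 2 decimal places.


PMSI from diatom colonization curve:
N / N_sat = 1144 / 1446 = 0.791148
1 - N/N_sat = 0.208852
ln(1 - N/N_sat) = -1.566129
t = -ln(1 - N/N_sat) / k = -(-1.566129) / 0.165 = 9.49 days

9.49


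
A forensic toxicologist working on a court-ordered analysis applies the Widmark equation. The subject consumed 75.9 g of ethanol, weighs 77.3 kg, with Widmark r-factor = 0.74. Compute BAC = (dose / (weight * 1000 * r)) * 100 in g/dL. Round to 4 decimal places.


Applying the Widmark formula:
BAC = (dose_g / (body_wt * 1000 * r)) * 100
Denominator = 77.3 * 1000 * 0.74 = 57202
BAC = (75.9 / 57202) * 100
BAC = 0.1327 g/dL

0.1327


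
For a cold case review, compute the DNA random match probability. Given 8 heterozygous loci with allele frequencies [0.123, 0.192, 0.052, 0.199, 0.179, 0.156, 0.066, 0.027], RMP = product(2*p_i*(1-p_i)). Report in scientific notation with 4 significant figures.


Computing RMP for 8 loci:
Locus 1: 2 * 0.123 * 0.877 = 0.215742
Locus 2: 2 * 0.192 * 0.808 = 0.310272
Locus 3: 2 * 0.052 * 0.948 = 0.098592
Locus 4: 2 * 0.199 * 0.801 = 0.318798
Locus 5: 2 * 0.179 * 0.821 = 0.293918
Locus 6: 2 * 0.156 * 0.844 = 0.263328
Locus 7: 2 * 0.066 * 0.934 = 0.123288
Locus 8: 2 * 0.027 * 0.973 = 0.052542
RMP = 1.055e-06

1.055e-06


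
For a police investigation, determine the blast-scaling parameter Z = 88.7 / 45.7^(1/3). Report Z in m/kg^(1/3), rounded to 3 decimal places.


Scaled distance calculation:
W^(1/3) = 45.7^(1/3) = 3.575242
Z = R / W^(1/3) = 88.7 / 3.575242
Z = 24.810 m/kg^(1/3)

24.810


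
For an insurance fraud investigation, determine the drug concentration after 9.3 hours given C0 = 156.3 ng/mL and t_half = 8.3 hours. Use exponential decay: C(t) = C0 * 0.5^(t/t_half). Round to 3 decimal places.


Drug concentration decay:
Number of half-lives = t / t_half = 9.3 / 8.3 = 1.120482
Decay factor = 0.5^1.120482 = 0.45994014
C(t) = 156.3 * 0.45994014 = 71.889 ng/mL

71.889


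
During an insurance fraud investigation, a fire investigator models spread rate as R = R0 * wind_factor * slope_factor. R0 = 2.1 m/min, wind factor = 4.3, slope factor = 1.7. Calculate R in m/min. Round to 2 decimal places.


Fire spread rate calculation:
R = R0 * wind_factor * slope_factor
= 2.1 * 4.3 * 1.7
= 9.03 * 1.7
= 15.35 m/min

15.35


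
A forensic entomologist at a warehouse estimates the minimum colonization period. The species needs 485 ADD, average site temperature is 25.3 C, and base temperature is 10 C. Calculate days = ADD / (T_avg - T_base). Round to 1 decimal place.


Insect development time:
Effective temperature = avg_temp - T_base = 25.3 - 10 = 15.3 C
Days = ADD / effective_temp = 485 / 15.3 = 31.7 days

31.7


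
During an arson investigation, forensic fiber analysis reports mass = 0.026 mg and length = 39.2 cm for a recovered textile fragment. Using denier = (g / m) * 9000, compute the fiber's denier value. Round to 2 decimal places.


Denier calculation:
Mass in grams = 0.026 mg / 1000 = 0.000026 g
Length in meters = 39.2 cm / 100 = 0.392 m
Linear density = mass / length = 0.000026 / 0.392 = 0.00006633 g/m
Denier = (g/m) * 9000 = 0.00006633 * 9000 = 0.60

0.60


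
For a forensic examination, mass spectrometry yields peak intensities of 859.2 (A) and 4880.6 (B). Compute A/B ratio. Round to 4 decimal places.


Spectral peak ratio:
Peak A = 859.2 counts
Peak B = 4880.6 counts
Ratio = 859.2 / 4880.6 = 0.1760

0.1760


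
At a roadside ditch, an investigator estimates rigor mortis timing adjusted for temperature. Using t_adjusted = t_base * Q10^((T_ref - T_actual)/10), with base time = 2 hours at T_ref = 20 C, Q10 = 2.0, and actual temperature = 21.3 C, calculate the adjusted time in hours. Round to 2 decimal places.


Rigor mortis time adjustment:
Exponent = (T_ref - T_actual) / 10 = (20 - 21.3) / 10 = -0.13
Q10 factor = 2.0^-0.13 = 0.91383
t_adjusted = 2 * 0.91383 = 1.83 hours

1.83


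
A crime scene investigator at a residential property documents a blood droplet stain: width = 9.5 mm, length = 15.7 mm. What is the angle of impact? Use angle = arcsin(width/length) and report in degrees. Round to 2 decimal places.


Blood spatter impact angle calculation:
width / length = 9.5 / 15.7 = 0.605096
angle = arcsin(0.605096)
angle = 37.24 degrees

37.24


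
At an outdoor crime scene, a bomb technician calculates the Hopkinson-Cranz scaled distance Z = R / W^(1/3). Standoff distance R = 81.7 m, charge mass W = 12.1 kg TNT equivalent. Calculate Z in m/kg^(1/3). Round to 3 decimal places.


Scaled distance calculation:
W^(1/3) = 12.1^(1/3) = 2.29577
Z = R / W^(1/3) = 81.7 / 2.29577
Z = 35.587 m/kg^(1/3)

35.587


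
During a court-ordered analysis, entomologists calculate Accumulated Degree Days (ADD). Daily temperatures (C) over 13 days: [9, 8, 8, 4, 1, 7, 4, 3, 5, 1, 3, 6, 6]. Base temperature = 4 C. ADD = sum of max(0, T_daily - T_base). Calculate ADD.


Computing ADD day by day:
Day 1: max(0, 9 - 4) = 5
Day 2: max(0, 8 - 4) = 4
Day 3: max(0, 8 - 4) = 4
Day 4: max(0, 4 - 4) = 0
Day 5: max(0, 1 - 4) = 0
Day 6: max(0, 7 - 4) = 3
Day 7: max(0, 4 - 4) = 0
Day 8: max(0, 3 - 4) = 0
Day 9: max(0, 5 - 4) = 1
Day 10: max(0, 1 - 4) = 0
Day 11: max(0, 3 - 4) = 0
Day 12: max(0, 6 - 4) = 2
Day 13: max(0, 6 - 4) = 2
Total ADD = 21

21


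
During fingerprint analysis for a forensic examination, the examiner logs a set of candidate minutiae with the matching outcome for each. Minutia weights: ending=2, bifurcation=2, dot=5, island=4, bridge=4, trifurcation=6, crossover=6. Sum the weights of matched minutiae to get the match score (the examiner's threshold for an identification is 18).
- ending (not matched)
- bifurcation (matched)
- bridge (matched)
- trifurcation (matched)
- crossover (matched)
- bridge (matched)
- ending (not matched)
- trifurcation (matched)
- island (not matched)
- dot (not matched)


Weighted minutiae match score:
  ending: not matched, +0
  bifurcation: matched, +2 (running total 2)
  bridge: matched, +4 (running total 6)
  trifurcation: matched, +6 (running total 12)
  crossover: matched, +6 (running total 18)
  bridge: matched, +4 (running total 22)
  ending: not matched, +0
  trifurcation: matched, +6 (running total 28)
  island: not matched, +0
  dot: not matched, +0
Total score = 28
Threshold = 18; verdict = identification

28


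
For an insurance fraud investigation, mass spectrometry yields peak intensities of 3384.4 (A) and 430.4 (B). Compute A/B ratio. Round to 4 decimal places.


Spectral peak ratio:
Peak A = 3384.4 counts
Peak B = 430.4 counts
Ratio = 3384.4 / 430.4 = 7.8634

7.8634


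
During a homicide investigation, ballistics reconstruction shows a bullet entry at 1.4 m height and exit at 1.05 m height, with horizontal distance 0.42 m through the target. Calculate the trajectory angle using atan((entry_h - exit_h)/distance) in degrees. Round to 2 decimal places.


Bullet trajectory angle:
Height difference = 1.4 - 1.05 = 0.35 m
angle = atan(0.35 / 0.42)
angle = atan(0.833333)
angle = 39.81 degrees

39.81
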